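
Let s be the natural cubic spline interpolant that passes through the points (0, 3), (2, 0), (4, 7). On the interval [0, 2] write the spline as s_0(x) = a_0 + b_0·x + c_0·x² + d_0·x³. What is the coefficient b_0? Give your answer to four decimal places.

-2.7500

With M_i denoting the second derivative at x_i, h_i = 2, 2, and Δ_i = (y_(i+1) − y_i)/h_i = -3/2, 7/2:
  2·M_0 + 8·M_1 + 2·M_2 = 6(Δ_1 - Δ_0) = 30
Natural end conditions: M_0 = M_2 = 0.
Hence M_0 = 0, M_1 = 15/4, M_2 = 0.
On [0, 2], with s_0(x) = a_0 + b_0·x + c_0·x² + d_0·x³: c_0 = M_0/2 = 0, d_0 = (M_1 - M_0)/(6h_0) = 5/16, b_0 = Δ_0 - h_0(2M_0 + M_1)/6 = -11/4.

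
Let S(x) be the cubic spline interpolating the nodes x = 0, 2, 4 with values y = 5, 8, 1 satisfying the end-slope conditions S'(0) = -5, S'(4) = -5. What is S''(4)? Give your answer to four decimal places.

1.5000

Put M_i = S'' at the i-th knot. Here h = (2, 2) and Δ = (3/2, -7/2), so the interior equations h_(i-1)·M_(i-1) + 2(h_(i-1)+h_i)·M_i + h_i·M_(i+1) = 6(Δ_i − Δ_(i-1)) read
  2·M_0 + 8·M_1 + 2·M_2 = 6(Δ_1 - Δ_0) = -30
Clamped end conditions give two more equations: 2h_0·M_0 + h_0·M_1 = 6(Δ_0 - S'(0)) = 39 and h_1·M_1 + 2h_1·M_2 = 6(S'(4) - Δ_1) = -9.
Forward elimination and back-substitution give M_0 = 27/2, M_1 = -15/2, M_2 = 3/2.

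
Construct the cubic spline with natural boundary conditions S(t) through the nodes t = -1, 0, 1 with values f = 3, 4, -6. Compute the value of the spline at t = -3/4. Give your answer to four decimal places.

Write σ_i for S''(x_i). With h_i = 1, 1 and divided differences Δ_i = 1, -10, the continuity of S' gives the tridiagonal system
  1·σ_0 + 4·σ_1 + 1·σ_2 = 6(Δ_1 - Δ_0) = -66
Natural end conditions: σ_0 = σ_2 = 0.
Solving the tridiagonal system: σ_0 = 0, σ_1 = -33/2, σ_2 = 0.
On [-1, 0], S(t) = 3 + 15/4·(t + 1) + 0·(t + 1)² - 11/4·(t + 1)³.
With (t + 1) = 1/4: S(-3/4) = 997/256.

3.8945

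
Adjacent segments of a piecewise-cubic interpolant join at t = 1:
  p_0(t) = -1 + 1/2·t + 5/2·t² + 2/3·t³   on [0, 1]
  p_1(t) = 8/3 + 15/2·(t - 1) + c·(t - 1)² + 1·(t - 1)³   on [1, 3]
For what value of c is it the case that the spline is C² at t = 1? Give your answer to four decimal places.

p_0''(t) = 5 + 4·t, so p_0''(1) = 9. On the right, p_1''(1) = 2c, so c = 9/2.

4.5000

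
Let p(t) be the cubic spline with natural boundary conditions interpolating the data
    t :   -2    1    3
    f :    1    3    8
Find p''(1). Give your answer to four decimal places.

1.1000

Put M_i = p'' at the i-th knot. Here h = (3, 2) and Δ = (2/3, 5/2), so the interior equations h_(i-1)·M_(i-1) + 2(h_(i-1)+h_i)·M_i + h_i·M_(i+1) = 6(Δ_i − Δ_(i-1)) read
  3·M_0 + 10·M_1 + 2·M_2 = 6(Δ_1 - Δ_0) = 11
Natural end conditions: M_0 = M_2 = 0.
Solving: M_0 = 0, M_1 = 11/10, M_2 = 0.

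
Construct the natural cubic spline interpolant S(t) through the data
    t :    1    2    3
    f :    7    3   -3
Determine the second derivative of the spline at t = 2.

-3

With M_i denoting the second derivative at x_i, h_i = 1, 1, and Δ_i = (y_(i+1) − y_i)/h_i = -4, -6:
  1·M_0 + 4·M_1 + 1·M_2 = 6(Δ_1 - Δ_0) = -12
Natural end conditions: M_0 = M_2 = 0.
Solving the tridiagonal system: M_0 = 0, M_1 = -3, M_2 = 0.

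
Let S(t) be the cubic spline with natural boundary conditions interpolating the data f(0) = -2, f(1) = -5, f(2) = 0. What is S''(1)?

Put σ_i = S'' at the i-th knot. Here h = (1, 1) and Δ = (-3, 5), so the interior equations h_(i-1)·σ_(i-1) + 2(h_(i-1)+h_i)·σ_i + h_i·σ_(i+1) = 6(Δ_i − Δ_(i-1)) read
  1·σ_0 + 4·σ_1 + 1·σ_2 = 6(Δ_1 - Δ_0) = 48
Natural end conditions: σ_0 = σ_2 = 0.
Forward elimination and back-substitution give σ_0 = 0, σ_1 = 12, σ_2 = 0.

12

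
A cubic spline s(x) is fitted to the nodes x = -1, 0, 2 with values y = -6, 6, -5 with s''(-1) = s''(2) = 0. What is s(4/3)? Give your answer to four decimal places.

With M_i denoting the second derivative at x_i, h_i = 1, 2, and Δ_i = (y_(i+1) − y_i)/h_i = 12, -11/2:
  1·M_0 + 6·M_1 + 2·M_2 = 6(Δ_1 - Δ_0) = -105
Natural end conditions: M_0 = M_2 = 0.
Forward elimination and back-substitution give M_0 = 0, M_1 = -35/2, M_2 = 0.
On [0, 2], s(x) = 6 + 37/6·x - 35/4·x² + 35/24·x³.
With x = 4/3: s(4/3) = 172/81.

2.1235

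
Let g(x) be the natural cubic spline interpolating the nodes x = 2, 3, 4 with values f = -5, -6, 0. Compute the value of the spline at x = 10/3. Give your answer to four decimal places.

Let m_i = g''(x_i). Step sizes h_i = 1, 1; slopes of the chords Δ_i = (y_(i+1) - y_i)/h_i = -1, 6.
  1·m_0 + 4·m_1 + 1·m_2 = 6(Δ_1 - Δ_0) = 42
Natural end conditions: m_0 = m_2 = 0.
Forward elimination and back-substitution give m_0 = 0, m_1 = 21/2, m_2 = 0.
On [3, 4], g(x) = -6 + 5/2·(x - 3) + 21/4·(x - 3)² - 7/4·(x - 3)³.
With (x - 3) = 1/3: g(10/3) = -251/54.

-4.6481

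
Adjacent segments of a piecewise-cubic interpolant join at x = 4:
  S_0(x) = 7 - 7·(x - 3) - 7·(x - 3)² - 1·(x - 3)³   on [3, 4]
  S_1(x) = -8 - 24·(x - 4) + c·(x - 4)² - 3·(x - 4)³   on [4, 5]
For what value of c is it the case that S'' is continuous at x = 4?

-10

S_0''(x) = -14 - 6·(x - 3), so S_0''(4) = -20. On the right, S_1''(4) = 2c, so c = -10.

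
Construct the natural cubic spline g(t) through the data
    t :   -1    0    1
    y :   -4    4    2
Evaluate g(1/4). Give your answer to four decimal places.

4.3203

Put m_i = g'' at the i-th knot. Here h = (1, 1) and Δ = (8, -2), so the interior equations h_(i-1)·m_(i-1) + 2(h_(i-1)+h_i)·m_i + h_i·m_(i+1) = 6(Δ_i − Δ_(i-1)) read
  1·m_0 + 4·m_1 + 1·m_2 = 6(Δ_1 - Δ_0) = -60
Natural end conditions: m_0 = m_2 = 0.
Solving: m_0 = 0, m_1 = -15, m_2 = 0.
On [0, 1], g(t) = 4 + 3·t - 15/2·t² + 5/2·t³.
With t = 1/4: g(1/4) = 553/128.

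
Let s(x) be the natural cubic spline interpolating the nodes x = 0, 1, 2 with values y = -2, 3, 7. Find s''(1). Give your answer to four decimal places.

Let M_i = s''(x_i). Step sizes h_i = 1, 1; slopes of the chords Δ_i = (y_(i+1) - y_i)/h_i = 5, 4.
  1·M_0 + 4·M_1 + 1·M_2 = 6(Δ_1 - Δ_0) = -6
Natural end conditions: M_0 = M_2 = 0.
Hence M_0 = 0, M_1 = -3/2, M_2 = 0.

-1.5000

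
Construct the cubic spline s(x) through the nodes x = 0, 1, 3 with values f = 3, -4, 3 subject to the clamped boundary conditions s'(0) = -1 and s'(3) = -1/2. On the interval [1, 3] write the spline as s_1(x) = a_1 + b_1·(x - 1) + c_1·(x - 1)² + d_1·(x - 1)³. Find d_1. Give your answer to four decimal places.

Write m_i for s''(x_i). With h_i = 1, 2 and divided differences Δ_i = -7, 7/2, the continuity of s' gives the tridiagonal system
  1·m_0 + 6·m_1 + 2·m_2 = 6(Δ_1 - Δ_0) = 63
Clamped end conditions give two more equations: 2h_0·m_0 + h_0·m_1 = 6(Δ_0 - s'(0)) = -36 and h_1·m_1 + 2h_1·m_2 = 6(s'(3) - Δ_1) = -24.
Forward elimination and back-substitution give m_0 = -85/3, m_1 = 62/3, m_2 = -49/3.
On [1, 3], with s_1(x) = a_1 + b_1·(x - 1) + c_1·(x - 1)² + d_1·(x - 1)³: c_1 = m_1/2 = 31/3, d_1 = (m_2 - m_1)/(6h_1) = -37/12, b_1 = Δ_1 - h_1(2m_1 + m_2)/6 = -29/6.

-3.0833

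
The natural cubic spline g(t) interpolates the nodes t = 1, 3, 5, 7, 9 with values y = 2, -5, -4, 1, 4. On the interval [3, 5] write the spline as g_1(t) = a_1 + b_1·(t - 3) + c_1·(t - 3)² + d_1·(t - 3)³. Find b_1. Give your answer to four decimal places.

-1.6786

With M_i denoting the second derivative at x_i, h_i = 2, 2, 2, 2, and Δ_i = (y_(i+1) − y_i)/h_i = -7/2, 1/2, 5/2, 3/2:
  2·M_0 + 8·M_1 + 2·M_2 = 6(Δ_1 - Δ_0) = 24
  2·M_1 + 8·M_2 + 2·M_3 = 6(Δ_2 - Δ_1) = 12
  2·M_2 + 8·M_3 + 2·M_4 = 6(Δ_3 - Δ_2) = -6
Natural end conditions: M_0 = M_4 = 0.
Forward elimination and back-substitution give M_0 = 0, M_1 = 153/56, M_2 = 15/14, M_3 = -57/56, M_4 = 0.
On [3, 5], with g_1(t) = a_1 + b_1·(t - 3) + c_1·(t - 3)² + d_1·(t - 3)³: c_1 = M_1/2 = 153/112, d_1 = (M_2 - M_1)/(6h_1) = -31/224, b_1 = Δ_1 - h_1(2M_1 + M_2)/6 = -47/28.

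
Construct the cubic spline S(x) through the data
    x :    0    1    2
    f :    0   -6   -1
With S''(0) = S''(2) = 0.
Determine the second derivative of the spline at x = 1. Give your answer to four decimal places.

16.5000

With m_i denoting the second derivative at x_i, h_i = 1, 1, and Δ_i = (y_(i+1) − y_i)/h_i = -6, 5:
  1·m_0 + 4·m_1 + 1·m_2 = 6(Δ_1 - Δ_0) = 66
Natural end conditions: m_0 = m_2 = 0.
Forward elimination and back-substitution give m_0 = 0, m_1 = 33/2, m_2 = 0.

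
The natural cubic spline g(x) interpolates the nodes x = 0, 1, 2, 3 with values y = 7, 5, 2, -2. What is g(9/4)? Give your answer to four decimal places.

Let M_i = g''(x_i). Step sizes h_i = 1, 1, 1; slopes of the chords Δ_i = (y_(i+1) - y_i)/h_i = -2, -3, -4.
  1·M_0 + 4·M_1 + 1·M_2 = 6(Δ_1 - Δ_0) = -6
  1·M_1 + 4·M_2 + 1·M_3 = 6(Δ_2 - Δ_1) = -6
Natural end conditions: M_0 = M_3 = 0.
Solving the tridiagonal system: M_0 = 0, M_1 = -6/5, M_2 = -6/5, M_3 = 0.
On [2, 3], g(x) = 2 - 18/5·(x - 2) - 3/5·(x - 2)² + 1/5·(x - 2)³.
With (x - 2) = 1/4: g(9/4) = 341/320.

1.0656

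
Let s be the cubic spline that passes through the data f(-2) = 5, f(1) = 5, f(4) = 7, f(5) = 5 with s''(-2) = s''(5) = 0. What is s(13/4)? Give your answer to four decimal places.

With M_i denoting the second derivative at x_i, h_i = 3, 3, 1, and Δ_i = (y_(i+1) − y_i)/h_i = 0, 2/3, -2:
  3·M_0 + 12·M_1 + 3·M_2 = 6(Δ_1 - Δ_0) = 4
  3·M_1 + 8·M_2 + 1·M_3 = 6(Δ_2 - Δ_1) = -16
Natural end conditions: M_0 = M_3 = 0.
Solving the tridiagonal system: M_0 = 0, M_1 = 80/87, M_2 = -68/29, M_3 = 0.
On [1, 4], s(x) = 5 + 80/87·(x - 1) + 40/87·(x - 1)² - 142/783·(x - 1)³.
With (x - 1) = 9/4: s(13/4) = 6803/928.

7.3308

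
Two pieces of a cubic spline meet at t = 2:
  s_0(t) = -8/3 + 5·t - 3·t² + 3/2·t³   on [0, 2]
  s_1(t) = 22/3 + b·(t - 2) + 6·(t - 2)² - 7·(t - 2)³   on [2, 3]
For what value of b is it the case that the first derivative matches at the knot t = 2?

s_0'(t) = 5 - 6·t + 9/2·t², so s_0'(2) = 11. On the right, s_1'(2) = b, so b = 11.

11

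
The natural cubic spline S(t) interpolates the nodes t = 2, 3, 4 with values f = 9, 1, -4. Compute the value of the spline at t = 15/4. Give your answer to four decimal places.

-2.9258

Write M_i for S''(x_i). With h_i = 1, 1 and divided differences Δ_i = -8, -5, the continuity of S' gives the tridiagonal system
  1·M_0 + 4·M_1 + 1·M_2 = 6(Δ_1 - Δ_0) = 18
Natural end conditions: M_0 = M_2 = 0.
Solving the tridiagonal system: M_0 = 0, M_1 = 9/2, M_2 = 0.
On [3, 4], S(t) = 1 - 13/2·(t - 3) + 9/4·(t - 3)² - 3/4·(t - 3)³.
With (t - 3) = 3/4: S(15/4) = -749/256.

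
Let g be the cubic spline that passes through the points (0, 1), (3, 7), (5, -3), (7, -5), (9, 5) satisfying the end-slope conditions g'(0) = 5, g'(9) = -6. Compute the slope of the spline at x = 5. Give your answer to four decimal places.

Let M_i = g''(x_i). Step sizes h_i = 3, 2, 2, 2; slopes of the chords Δ_i = (y_(i+1) - y_i)/h_i = 2, -5, -1, 5.
  3·M_0 + 10·M_1 + 2·M_2 = 6(Δ_1 - Δ_0) = -42
  2·M_1 + 8·M_2 + 2·M_3 = 6(Δ_2 - Δ_1) = 24
  2·M_2 + 8·M_3 + 2·M_4 = 6(Δ_3 - Δ_2) = 36
Clamped end conditions give two more equations: 2h_0·M_0 + h_0·M_1 = 6(Δ_0 - g'(0)) = -18 and h_3·M_3 + 2h_3·M_4 = 6(g'(9) - Δ_3) = -66.
Forward elimination and back-substitution give M_0 = -59/69, M_1 = -296/69, M_2 = 239/138, M_3 = 646/69, M_4 = -2923/138.
On [5, 7], g'(x) = b_2 + 2c_2·(x - 5) + 3d_2·(x - 5)² with b_2 = Δ_2 - h_2(2M_2 + M_3)/6 = -364/69, c_2 = M_2/2 = 239/276, d_2 = (M_3 - M_2)/(6h_2) = 117/184. So g'(5) = -364/69.

-5.2754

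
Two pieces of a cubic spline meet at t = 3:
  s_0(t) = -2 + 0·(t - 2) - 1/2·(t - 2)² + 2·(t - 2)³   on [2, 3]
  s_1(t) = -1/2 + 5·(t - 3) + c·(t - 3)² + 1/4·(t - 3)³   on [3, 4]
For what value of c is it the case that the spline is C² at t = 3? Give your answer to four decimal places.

5.5000

s_0''(t) = -1 + 12·(t - 2), so s_0''(3) = 11. On the right, s_1''(3) = 2c, so c = 11/2.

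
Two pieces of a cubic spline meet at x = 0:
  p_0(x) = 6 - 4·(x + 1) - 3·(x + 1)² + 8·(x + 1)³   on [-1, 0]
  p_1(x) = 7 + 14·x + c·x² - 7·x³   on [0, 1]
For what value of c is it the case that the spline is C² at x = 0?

21

p_0''(x) = -6 + 48·(x + 1), so p_0''(0) = 42. On the right, p_1''(0) = 2c, so c = 21.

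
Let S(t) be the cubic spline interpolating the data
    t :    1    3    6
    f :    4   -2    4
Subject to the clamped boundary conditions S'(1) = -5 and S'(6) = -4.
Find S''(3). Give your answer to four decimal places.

Let σ_i = S''(x_i). Step sizes h_i = 2, 3; slopes of the chords Δ_i = (y_(i+1) - y_i)/h_i = -3, 2.
  2·σ_0 + 10·σ_1 + 3·σ_2 = 6(Δ_1 - Δ_0) = 30
Clamped end conditions give two more equations: 2h_0·σ_0 + h_0·σ_1 = 6(Δ_0 - S'(1)) = 12 and h_1·σ_1 + 2h_1·σ_2 = 6(S'(6) - Δ_1) = -36.
Forward elimination and back-substitution give σ_0 = 1/5, σ_1 = 28/5, σ_2 = -44/5.

5.6000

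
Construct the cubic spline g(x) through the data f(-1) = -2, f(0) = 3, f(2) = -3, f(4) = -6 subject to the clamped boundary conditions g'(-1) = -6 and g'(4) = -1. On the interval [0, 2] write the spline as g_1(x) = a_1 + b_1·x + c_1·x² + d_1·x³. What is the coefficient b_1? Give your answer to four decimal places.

6.2826

Write m_i for g''(x_i). With h_i = 1, 2, 2 and divided differences Δ_i = 5, -3, -3/2, the continuity of g' gives the tridiagonal system
  1·m_0 + 6·m_1 + 2·m_2 = 6(Δ_1 - Δ_0) = -48
  2·m_1 + 8·m_2 + 2·m_3 = 6(Δ_2 - Δ_1) = 9
Clamped end conditions give two more equations: 2h_0·m_0 + h_0·m_1 = 6(Δ_0 - g'(-1)) = 66 and h_2·m_2 + 2h_2·m_3 = 6(g'(4) - Δ_2) = 3.
Hence m_0 = 953/23, m_1 = -388/23, m_2 = 271/46, m_3 = -101/46.
On [0, 2], with g_1(x) = a_1 + b_1·x + c_1·x² + d_1·x³: c_1 = m_1/2 = -194/23, d_1 = (m_2 - m_1)/(6h_1) = 349/184, b_1 = Δ_1 - h_1(2m_1 + m_2)/6 = 289/46.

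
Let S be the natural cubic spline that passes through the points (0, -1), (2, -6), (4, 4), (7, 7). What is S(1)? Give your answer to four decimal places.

-5.1382

Put M_i = S'' at the i-th knot. Here h = (2, 2, 3) and Δ = (-5/2, 5, 1), so the interior equations h_(i-1)·M_(i-1) + 2(h_(i-1)+h_i)·M_i + h_i·M_(i+1) = 6(Δ_i − Δ_(i-1)) read
  2·M_0 + 8·M_1 + 2·M_2 = 6(Δ_1 - Δ_0) = 45
  2·M_1 + 10·M_2 + 3·M_3 = 6(Δ_2 - Δ_1) = -24
Natural end conditions: M_0 = M_3 = 0.
Solving the tridiagonal system: M_0 = 0, M_1 = 249/38, M_2 = -141/38, M_3 = 0.
On [0, 2], S(x) = -1 - 89/19·x + 0·x² + 83/152·x³.
With x = 1: S(1) = -781/152.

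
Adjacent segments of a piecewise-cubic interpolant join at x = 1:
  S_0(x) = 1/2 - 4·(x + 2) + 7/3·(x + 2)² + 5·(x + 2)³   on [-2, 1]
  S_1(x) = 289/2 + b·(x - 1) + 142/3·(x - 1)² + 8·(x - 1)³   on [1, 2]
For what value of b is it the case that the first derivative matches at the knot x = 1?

S_0'(x) = -4 + 14/3·(x + 2) + 15·(x + 2)², so S_0'(1) = 145. On the right, S_1'(1) = b, so b = 145.

145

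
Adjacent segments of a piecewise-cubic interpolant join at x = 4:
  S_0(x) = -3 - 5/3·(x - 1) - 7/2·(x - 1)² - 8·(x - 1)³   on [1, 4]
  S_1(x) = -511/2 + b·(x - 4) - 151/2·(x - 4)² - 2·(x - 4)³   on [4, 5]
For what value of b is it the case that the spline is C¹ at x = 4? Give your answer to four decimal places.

S_0'(x) = -5/3 - 7·(x - 1) - 24·(x - 1)², so S_0'(4) = -716/3. On the right, S_1'(4) = b, so b = -716/3.

-238.6667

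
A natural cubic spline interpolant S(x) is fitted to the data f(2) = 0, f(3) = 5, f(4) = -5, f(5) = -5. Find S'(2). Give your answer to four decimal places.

Write M_i for S''(x_i). With h_i = 1, 1, 1 and divided differences Δ_i = 5, -10, 0, the continuity of S' gives the tridiagonal system
  1·M_0 + 4·M_1 + 1·M_2 = 6(Δ_1 - Δ_0) = -90
  1·M_1 + 4·M_2 + 1·M_3 = 6(Δ_2 - Δ_1) = 60
Natural end conditions: M_0 = M_3 = 0.
Hence M_0 = 0, M_1 = -28, M_2 = 22, M_3 = 0.
On [2, 3], S'(x) = b_0 + 2c_0·(x - 2) + 3d_0·(x - 2)² with b_0 = Δ_0 - h_0(2M_0 + M_1)/6 = 29/3, c_0 = M_0/2 = 0, d_0 = (M_1 - M_0)/(6h_0) = -14/3. So S'(2) = 29/3.

9.6667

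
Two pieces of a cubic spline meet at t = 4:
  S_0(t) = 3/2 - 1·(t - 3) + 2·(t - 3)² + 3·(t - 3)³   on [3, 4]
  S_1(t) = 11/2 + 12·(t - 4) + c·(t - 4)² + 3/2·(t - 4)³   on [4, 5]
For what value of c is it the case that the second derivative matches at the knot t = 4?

S_0''(t) = 4 + 18·(t - 3), so S_0''(4) = 22. On the right, S_1''(4) = 2c, so c = 11.

11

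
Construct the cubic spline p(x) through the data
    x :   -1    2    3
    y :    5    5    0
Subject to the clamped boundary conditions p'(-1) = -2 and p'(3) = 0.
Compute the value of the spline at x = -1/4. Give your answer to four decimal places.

4.9121

Let M_i = p''(x_i). Step sizes h_i = 3, 1; slopes of the chords Δ_i = (y_(i+1) - y_i)/h_i = 0, -5.
  3·M_0 + 8·M_1 + 1·M_2 = 6(Δ_1 - Δ_0) = -30
Clamped end conditions give two more equations: 2h_0·M_0 + h_0·M_1 = 6(Δ_0 - p'(-1)) = 12 and h_1·M_1 + 2h_1·M_2 = 6(p'(3) - Δ_1) = 30.
Hence M_0 = 25/4, M_1 = -17/2, M_2 = 77/4.
On [-1, 2], p(x) = 5 - 2·(x + 1) + 25/8·(x + 1)² - 59/72·(x + 1)³.
With (x + 1) = 3/4: p(-1/4) = 2515/512.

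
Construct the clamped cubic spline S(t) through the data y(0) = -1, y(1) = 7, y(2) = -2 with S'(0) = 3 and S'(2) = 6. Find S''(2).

72

With σ_i denoting the second derivative at x_i, h_i = 1, 1, and Δ_i = (y_(i+1) − y_i)/h_i = 8, -9:
  1·σ_0 + 4·σ_1 + 1·σ_2 = 6(Δ_1 - Δ_0) = -102
Clamped end conditions give two more equations: 2h_0·σ_0 + h_0·σ_1 = 6(Δ_0 - S'(0)) = 30 and h_1·σ_1 + 2h_1·σ_2 = 6(S'(2) - Δ_1) = 90.
Forward elimination and back-substitution give σ_0 = 42, σ_1 = -54, σ_2 = 72.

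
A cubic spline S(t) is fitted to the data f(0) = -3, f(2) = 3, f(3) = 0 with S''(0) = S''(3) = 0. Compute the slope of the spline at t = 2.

Let M_i = S''(x_i). Step sizes h_i = 2, 1; slopes of the chords Δ_i = (y_(i+1) - y_i)/h_i = 3, -3.
  2·M_0 + 6·M_1 + 1·M_2 = 6(Δ_1 - Δ_0) = -36
Natural end conditions: M_0 = M_2 = 0.
Solving: M_0 = 0, M_1 = -6, M_2 = 0.
On [2, 3], S'(t) = b_1 + 2c_1·(t - 2) + 3d_1·(t - 2)² with b_1 = Δ_1 - h_1(2M_1 + M_2)/6 = -1, c_1 = M_1/2 = -3, d_1 = (M_2 - M_1)/(6h_1) = 1. So S'(2) = -1.

-1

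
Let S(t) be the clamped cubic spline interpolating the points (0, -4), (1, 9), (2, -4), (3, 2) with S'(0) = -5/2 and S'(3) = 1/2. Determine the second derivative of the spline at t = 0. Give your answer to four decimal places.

83.8000

Put M_i = S'' at the i-th knot. Here h = (1, 1, 1) and Δ = (13, -13, 6), so the interior equations h_(i-1)·M_(i-1) + 2(h_(i-1)+h_i)·M_i + h_i·M_(i+1) = 6(Δ_i − Δ_(i-1)) read
  1·M_0 + 4·M_1 + 1·M_2 = 6(Δ_1 - Δ_0) = -156
  1·M_1 + 4·M_2 + 1·M_3 = 6(Δ_2 - Δ_1) = 114
Clamped end conditions give two more equations: 2h_0·M_0 + h_0·M_1 = 6(Δ_0 - S'(0)) = 93 and h_2·M_2 + 2h_2·M_3 = 6(S'(3) - Δ_2) = -33.
Solving the tridiagonal system: M_0 = 419/5, M_1 = -373/5, M_2 = 293/5, M_3 = -229/5.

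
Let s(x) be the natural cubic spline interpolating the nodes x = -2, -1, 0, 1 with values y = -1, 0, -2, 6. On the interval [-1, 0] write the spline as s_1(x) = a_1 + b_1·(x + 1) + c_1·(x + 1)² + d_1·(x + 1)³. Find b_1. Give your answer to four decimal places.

-1.9333

Let M_i = s''(x_i). Step sizes h_i = 1, 1, 1; slopes of the chords Δ_i = (y_(i+1) - y_i)/h_i = 1, -2, 8.
  1·M_0 + 4·M_1 + 1·M_2 = 6(Δ_1 - Δ_0) = -18
  1·M_1 + 4·M_2 + 1·M_3 = 6(Δ_2 - Δ_1) = 60
Natural end conditions: M_0 = M_3 = 0.
Forward elimination and back-substitution give M_0 = 0, M_1 = -44/5, M_2 = 86/5, M_3 = 0.
On [-1, 0], with s_1(x) = a_1 + b_1·(x + 1) + c_1·(x + 1)² + d_1·(x + 1)³: c_1 = M_1/2 = -22/5, d_1 = (M_2 - M_1)/(6h_1) = 13/3, b_1 = Δ_1 - h_1(2M_1 + M_2)/6 = -29/15.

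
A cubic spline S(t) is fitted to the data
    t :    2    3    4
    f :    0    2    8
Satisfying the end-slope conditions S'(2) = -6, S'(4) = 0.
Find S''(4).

Let M_i = S''(x_i). Step sizes h_i = 1, 1; slopes of the chords Δ_i = (y_(i+1) - y_i)/h_i = 2, 6.
  1·M_0 + 4·M_1 + 1·M_2 = 6(Δ_1 - Δ_0) = 24
Clamped end conditions give two more equations: 2h_0·M_0 + h_0·M_1 = 6(Δ_0 - S'(2)) = 48 and h_1·M_1 + 2h_1·M_2 = 6(S'(4) - Δ_1) = -36.
Forward elimination and back-substitution give M_0 = 21, M_1 = 6, M_2 = -21.

-21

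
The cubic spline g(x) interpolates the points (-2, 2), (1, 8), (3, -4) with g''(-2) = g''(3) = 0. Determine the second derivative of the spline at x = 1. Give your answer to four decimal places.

Let M_i = g''(x_i). Step sizes h_i = 3, 2; slopes of the chords Δ_i = (y_(i+1) - y_i)/h_i = 2, -6.
  3·M_0 + 10·M_1 + 2·M_2 = 6(Δ_1 - Δ_0) = -48
Natural end conditions: M_0 = M_2 = 0.
Solving the tridiagonal system: M_0 = 0, M_1 = -24/5, M_2 = 0.

-4.8000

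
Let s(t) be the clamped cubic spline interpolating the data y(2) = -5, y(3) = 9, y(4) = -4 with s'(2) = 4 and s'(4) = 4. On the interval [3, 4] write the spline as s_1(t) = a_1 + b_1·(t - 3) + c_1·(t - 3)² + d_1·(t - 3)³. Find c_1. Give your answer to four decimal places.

Let m_i = s''(x_i). Step sizes h_i = 1, 1; slopes of the chords Δ_i = (y_(i+1) - y_i)/h_i = 14, -13.
  1·m_0 + 4·m_1 + 1·m_2 = 6(Δ_1 - Δ_0) = -162
Clamped end conditions give two more equations: 2h_0·m_0 + h_0·m_1 = 6(Δ_0 - s'(2)) = 60 and h_1·m_1 + 2h_1·m_2 = 6(s'(4) - Δ_1) = 102.
Hence m_0 = 141/2, m_1 = -81, m_2 = 183/2.
On [3, 4], with s_1(t) = a_1 + b_1·(t - 3) + c_1·(t - 3)² + d_1·(t - 3)³: c_1 = m_1/2 = -81/2, d_1 = (m_2 - m_1)/(6h_1) = 115/4, b_1 = Δ_1 - h_1(2m_1 + m_2)/6 = -5/4.

-40.5000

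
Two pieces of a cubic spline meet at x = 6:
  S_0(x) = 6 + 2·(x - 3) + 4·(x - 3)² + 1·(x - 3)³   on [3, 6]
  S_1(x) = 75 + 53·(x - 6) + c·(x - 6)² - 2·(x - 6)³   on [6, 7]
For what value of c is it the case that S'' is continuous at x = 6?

S_0''(x) = 8 + 6·(x - 3), so S_0''(6) = 26. On the right, S_1''(6) = 2c, so c = 13.

13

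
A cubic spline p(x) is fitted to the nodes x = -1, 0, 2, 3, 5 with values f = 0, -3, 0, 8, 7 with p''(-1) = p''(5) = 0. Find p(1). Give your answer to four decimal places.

Write m_i for p''(x_i). With h_i = 1, 2, 1, 2 and divided differences Δ_i = -3, 3/2, 8, -1/2, the continuity of p' gives the tridiagonal system
  1·m_0 + 6·m_1 + 2·m_2 = 6(Δ_1 - Δ_0) = 27
  2·m_1 + 6·m_2 + 1·m_3 = 6(Δ_2 - Δ_1) = 39
  1·m_2 + 6·m_3 + 2·m_4 = 6(Δ_3 - Δ_2) = -51
Natural end conditions: m_0 = m_4 = 0.
Forward elimination and back-substitution give m_0 = 0, m_1 = 125/62, m_2 = 231/31, m_3 = -302/31, m_4 = 0.
On [0, 2], p(x) = -3 - 433/186·x + 125/124·x² + 337/744·x³.
With x = 1: p(1) = -959/248.

-3.8669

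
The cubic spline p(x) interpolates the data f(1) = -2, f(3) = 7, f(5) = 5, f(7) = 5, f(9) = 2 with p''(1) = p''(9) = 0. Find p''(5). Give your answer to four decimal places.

2.3571

Write σ_i for p''(x_i). With h_i = 2, 2, 2, 2 and divided differences Δ_i = 9/2, -1, 0, -3/2, the continuity of p' gives the tridiagonal system
  2·σ_0 + 8·σ_1 + 2·σ_2 = 6(Δ_1 - Δ_0) = -33
  2·σ_1 + 8·σ_2 + 2·σ_3 = 6(Δ_2 - Δ_1) = 6
  2·σ_2 + 8·σ_3 + 2·σ_4 = 6(Δ_3 - Δ_2) = -9
Natural end conditions: σ_0 = σ_4 = 0.
Solving the tridiagonal system: σ_0 = 0, σ_1 = -33/7, σ_2 = 33/14, σ_3 = -12/7, σ_4 = 0.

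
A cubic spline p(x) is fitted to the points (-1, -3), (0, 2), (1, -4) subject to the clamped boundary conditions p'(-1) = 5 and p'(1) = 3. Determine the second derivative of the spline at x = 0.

-31

With σ_i denoting the second derivative at x_i, h_i = 1, 1, and Δ_i = (y_(i+1) − y_i)/h_i = 5, -6:
  1·σ_0 + 4·σ_1 + 1·σ_2 = 6(Δ_1 - Δ_0) = -66
Clamped end conditions give two more equations: 2h_0·σ_0 + h_0·σ_1 = 6(Δ_0 - p'(-1)) = 0 and h_1·σ_1 + 2h_1·σ_2 = 6(p'(1) - Δ_1) = 54.
Hence σ_0 = 31/2, σ_1 = -31, σ_2 = 85/2.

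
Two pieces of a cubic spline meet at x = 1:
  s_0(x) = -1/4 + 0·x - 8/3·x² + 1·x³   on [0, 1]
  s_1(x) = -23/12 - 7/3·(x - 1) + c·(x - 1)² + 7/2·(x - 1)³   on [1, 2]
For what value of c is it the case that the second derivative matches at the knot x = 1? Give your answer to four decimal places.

s_0''(x) = -16/3 + 6·x, so s_0''(1) = 2/3. On the right, s_1''(1) = 2c, so c = 1/3.

0.3333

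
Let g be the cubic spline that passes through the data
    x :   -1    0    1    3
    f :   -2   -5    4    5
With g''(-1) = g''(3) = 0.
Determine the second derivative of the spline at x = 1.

Write M_i for g''(x_i). With h_i = 1, 1, 2 and divided differences Δ_i = -3, 9, 1/2, the continuity of g' gives the tridiagonal system
  1·M_0 + 4·M_1 + 1·M_2 = 6(Δ_1 - Δ_0) = 72
  1·M_1 + 6·M_2 + 2·M_3 = 6(Δ_2 - Δ_1) = -51
Natural end conditions: M_0 = M_3 = 0.
Solving: M_0 = 0, M_1 = 21, M_2 = -12, M_3 = 0.

-12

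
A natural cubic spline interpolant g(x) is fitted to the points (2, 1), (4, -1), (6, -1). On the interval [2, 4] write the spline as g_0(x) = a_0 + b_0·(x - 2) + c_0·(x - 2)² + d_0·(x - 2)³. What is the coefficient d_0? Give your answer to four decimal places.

0.0625

Let m_i = g''(x_i). Step sizes h_i = 2, 2; slopes of the chords Δ_i = (y_(i+1) - y_i)/h_i = -1, 0.
  2·m_0 + 8·m_1 + 2·m_2 = 6(Δ_1 - Δ_0) = 6
Natural end conditions: m_0 = m_2 = 0.
Forward elimination and back-substitution give m_0 = 0, m_1 = 3/4, m_2 = 0.
On [2, 4], with g_0(x) = a_0 + b_0·(x - 2) + c_0·(x - 2)² + d_0·(x - 2)³: c_0 = m_0/2 = 0, d_0 = (m_1 - m_0)/(6h_0) = 1/16, b_0 = Δ_0 - h_0(2m_0 + m_1)/6 = -5/4.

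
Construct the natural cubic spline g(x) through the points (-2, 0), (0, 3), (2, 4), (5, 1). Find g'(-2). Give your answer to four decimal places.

With σ_i denoting the second derivative at x_i, h_i = 2, 2, 3, and Δ_i = (y_(i+1) − y_i)/h_i = 3/2, 1/2, -1:
  2·σ_0 + 8·σ_1 + 2·σ_2 = 6(Δ_1 - Δ_0) = -6
  2·σ_1 + 10·σ_2 + 3·σ_3 = 6(Δ_2 - Δ_1) = -9
Natural end conditions: σ_0 = σ_3 = 0.
Solving the tridiagonal system: σ_0 = 0, σ_1 = -21/38, σ_2 = -15/19, σ_3 = 0.
On [-2, 0], g'(x) = b_0 + 2c_0·(x + 2) + 3d_0·(x + 2)² with b_0 = Δ_0 - h_0(2σ_0 + σ_1)/6 = 32/19, c_0 = σ_0/2 = 0, d_0 = (σ_1 - σ_0)/(6h_0) = -7/152. So g'(-2) = 32/19.

1.6842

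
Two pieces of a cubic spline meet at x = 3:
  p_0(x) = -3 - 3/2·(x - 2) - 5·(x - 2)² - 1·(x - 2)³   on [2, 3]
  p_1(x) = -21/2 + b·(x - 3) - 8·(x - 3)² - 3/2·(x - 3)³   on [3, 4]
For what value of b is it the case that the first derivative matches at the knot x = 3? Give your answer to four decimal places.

p_0'(x) = -3/2 - 10·(x - 2) - 3·(x - 2)², so p_0'(3) = -29/2. On the right, p_1'(3) = b, so b = -29/2.

-14.5000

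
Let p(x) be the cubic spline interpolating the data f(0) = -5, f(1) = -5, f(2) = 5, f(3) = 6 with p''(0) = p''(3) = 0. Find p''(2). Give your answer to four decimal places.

Let σ_i = p''(x_i). Step sizes h_i = 1, 1, 1; slopes of the chords Δ_i = (y_(i+1) - y_i)/h_i = 0, 10, 1.
  1·σ_0 + 4·σ_1 + 1·σ_2 = 6(Δ_1 - Δ_0) = 60
  1·σ_1 + 4·σ_2 + 1·σ_3 = 6(Δ_2 - Δ_1) = -54
Natural end conditions: σ_0 = σ_3 = 0.
Forward elimination and back-substitution give σ_0 = 0, σ_1 = 98/5, σ_2 = -92/5, σ_3 = 0.

-18.4000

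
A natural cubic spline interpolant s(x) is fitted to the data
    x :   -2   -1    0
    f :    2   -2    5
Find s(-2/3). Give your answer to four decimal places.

Write M_i for s''(x_i). With h_i = 1, 1 and divided differences Δ_i = -4, 7, the continuity of s' gives the tridiagonal system
  1·M_0 + 4·M_1 + 1·M_2 = 6(Δ_1 - Δ_0) = 66
Natural end conditions: M_0 = M_2 = 0.
Solving the tridiagonal system: M_0 = 0, M_1 = 33/2, M_2 = 0.
On [-1, 0], s(x) = -2 + 3/2·(x + 1) + 33/4·(x + 1)² - 11/4·(x + 1)³.
With (x + 1) = 1/3: s(-2/3) = -37/54.

-0.6852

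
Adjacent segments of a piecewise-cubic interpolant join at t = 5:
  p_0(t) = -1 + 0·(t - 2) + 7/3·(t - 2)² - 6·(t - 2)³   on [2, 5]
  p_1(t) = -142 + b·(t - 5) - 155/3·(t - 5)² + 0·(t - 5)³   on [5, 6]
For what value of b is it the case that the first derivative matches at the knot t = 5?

p_0'(t) = 0 + 14/3·(t - 2) - 18·(t - 2)², so p_0'(5) = -148. On the right, p_1'(5) = b, so b = -148.

-148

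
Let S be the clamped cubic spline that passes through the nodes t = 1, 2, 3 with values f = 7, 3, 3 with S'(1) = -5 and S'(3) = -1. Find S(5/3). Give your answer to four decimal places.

3.8889

Put m_i = S'' at the i-th knot. Here h = (1, 1) and Δ = (-4, 0), so the interior equations h_(i-1)·m_(i-1) + 2(h_(i-1)+h_i)·m_i + h_i·m_(i+1) = 6(Δ_i − Δ_(i-1)) read
  1·m_0 + 4·m_1 + 1·m_2 = 6(Δ_1 - Δ_0) = 24
Clamped end conditions give two more equations: 2h_0·m_0 + h_0·m_1 = 6(Δ_0 - S'(1)) = 6 and h_1·m_1 + 2h_1·m_2 = 6(S'(3) - Δ_1) = -6.
Solving the tridiagonal system: m_0 = -1, m_1 = 8, m_2 = -7.
On [1, 2], S(t) = 7 - 5·(t - 1) - 1/2·(t - 1)² + 3/2·(t - 1)³.
With (t - 1) = 2/3: S(5/3) = 35/9.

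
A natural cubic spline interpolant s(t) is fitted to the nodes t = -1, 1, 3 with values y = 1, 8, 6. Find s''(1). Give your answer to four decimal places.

-3.3750

Write M_i for s''(x_i). With h_i = 2, 2 and divided differences Δ_i = 7/2, -1, the continuity of s' gives the tridiagonal system
  2·M_0 + 8·M_1 + 2·M_2 = 6(Δ_1 - Δ_0) = -27
Natural end conditions: M_0 = M_2 = 0.
Forward elimination and back-substitution give M_0 = 0, M_1 = -27/8, M_2 = 0.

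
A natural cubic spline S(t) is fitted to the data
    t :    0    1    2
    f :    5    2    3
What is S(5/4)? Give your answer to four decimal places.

Put M_i = S'' at the i-th knot. Here h = (1, 1) and Δ = (-3, 1), so the interior equations h_(i-1)·M_(i-1) + 2(h_(i-1)+h_i)·M_i + h_i·M_(i+1) = 6(Δ_i − Δ_(i-1)) read
  1·M_0 + 4·M_1 + 1·M_2 = 6(Δ_1 - Δ_0) = 24
Natural end conditions: M_0 = M_2 = 0.
Hence M_0 = 0, M_1 = 6, M_2 = 0.
On [1, 2], S(t) = 2 - 1·(t - 1) + 3·(t - 1)² - 1·(t - 1)³.
With (t - 1) = 1/4: S(5/4) = 123/64.

1.9219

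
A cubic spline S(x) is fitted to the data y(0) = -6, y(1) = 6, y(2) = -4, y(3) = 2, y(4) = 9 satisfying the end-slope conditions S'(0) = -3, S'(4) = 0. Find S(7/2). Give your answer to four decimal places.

6.9330

Write m_i for S''(x_i). With h_i = 1, 1, 1, 1 and divided differences Δ_i = 12, -10, 6, 7, the continuity of S' gives the tridiagonal system
  1·m_0 + 4·m_1 + 1·m_2 = 6(Δ_1 - Δ_0) = -132
  1·m_1 + 4·m_2 + 1·m_3 = 6(Δ_2 - Δ_1) = 96
  1·m_2 + 4·m_3 + 1·m_4 = 6(Δ_3 - Δ_2) = 6
Clamped end conditions give two more equations: 2h_0·m_0 + h_0·m_1 = 6(Δ_0 - S'(0)) = 90 and h_3·m_3 + 2h_3·m_4 = 6(S'(4) - Δ_3) = -42.
Solving the tridiagonal system: m_0 = 1065/14, m_1 = -435/7, m_2 = 81/2, m_3 = -27/7, m_4 = -267/14.
On [3, 4], S(x) = 2 + 321/28·(x - 3) - 27/14·(x - 3)² - 71/28·(x - 3)³.
With (x - 3) = 1/2: S(7/2) = 1553/224.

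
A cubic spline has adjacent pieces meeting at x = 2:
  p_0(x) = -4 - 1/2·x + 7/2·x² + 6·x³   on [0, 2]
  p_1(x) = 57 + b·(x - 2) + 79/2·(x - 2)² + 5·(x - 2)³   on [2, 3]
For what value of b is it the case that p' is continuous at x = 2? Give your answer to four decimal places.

p_0'(x) = -1/2 + 7·x + 18·x², so p_0'(2) = 171/2. On the right, p_1'(2) = b, so b = 171/2.

85.5000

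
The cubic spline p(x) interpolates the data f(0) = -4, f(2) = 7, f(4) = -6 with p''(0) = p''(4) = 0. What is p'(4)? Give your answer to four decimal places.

Let m_i = p''(x_i). Step sizes h_i = 2, 2; slopes of the chords Δ_i = (y_(i+1) - y_i)/h_i = 11/2, -13/2.
  2·m_0 + 8·m_1 + 2·m_2 = 6(Δ_1 - Δ_0) = -72
Natural end conditions: m_0 = m_2 = 0.
Solving: m_0 = 0, m_1 = -9, m_2 = 0.
On [2, 4], p'(x) = b_1 + 2c_1·(x - 2) + 3d_1·(x - 2)² with b_1 = Δ_1 - h_1(2m_1 + m_2)/6 = -1/2, c_1 = m_1/2 = -9/2, d_1 = (m_2 - m_1)/(6h_1) = 3/4. So p'(4) = -19/2.

-9.5000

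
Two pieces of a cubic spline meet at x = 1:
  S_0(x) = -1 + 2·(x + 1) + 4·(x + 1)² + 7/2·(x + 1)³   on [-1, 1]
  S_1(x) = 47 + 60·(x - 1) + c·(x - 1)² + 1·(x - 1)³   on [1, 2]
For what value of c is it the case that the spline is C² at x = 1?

S_0''(x) = 8 + 21·(x + 1), so S_0''(1) = 50. On the right, S_1''(1) = 2c, so c = 25.

25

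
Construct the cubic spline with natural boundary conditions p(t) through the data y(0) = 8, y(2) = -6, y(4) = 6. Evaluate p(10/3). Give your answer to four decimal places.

Write σ_i for p''(x_i). With h_i = 2, 2 and divided differences Δ_i = -7, 6, the continuity of p' gives the tridiagonal system
  2·σ_0 + 8·σ_1 + 2·σ_2 = 6(Δ_1 - Δ_0) = 78
Natural end conditions: σ_0 = σ_2 = 0.
Hence σ_0 = 0, σ_1 = 39/4, σ_2 = 0.
On [2, 4], p(t) = -6 - 1/2·(t - 2) + 39/8·(t - 2)² - 13/16·(t - 2)³.
With (t - 2) = 4/3: p(10/3) = 2/27.

0.0741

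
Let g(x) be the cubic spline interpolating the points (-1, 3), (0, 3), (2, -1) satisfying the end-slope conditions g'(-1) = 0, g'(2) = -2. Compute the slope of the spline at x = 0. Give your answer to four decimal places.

-0.6667

Write m_i for g''(x_i). With h_i = 1, 2 and divided differences Δ_i = 0, -2, the continuity of g' gives the tridiagonal system
  1·m_0 + 6·m_1 + 2·m_2 = 6(Δ_1 - Δ_0) = -12
Clamped end conditions give two more equations: 2h_0·m_0 + h_0·m_1 = 6(Δ_0 - g'(-1)) = 0 and h_1·m_1 + 2h_1·m_2 = 6(g'(2) - Δ_1) = 0.
Solving: m_0 = 4/3, m_1 = -8/3, m_2 = 4/3.
On [0, 2], g'(x) = b_1 + 2c_1·x + 3d_1·x² with b_1 = Δ_1 - h_1(2m_1 + m_2)/6 = -2/3, c_1 = m_1/2 = -4/3, d_1 = (m_2 - m_1)/(6h_1) = 1/3. So g'(0) = -2/3.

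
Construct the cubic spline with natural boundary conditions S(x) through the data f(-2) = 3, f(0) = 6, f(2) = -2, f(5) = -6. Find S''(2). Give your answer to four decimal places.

2.5526

Let σ_i = S''(x_i). Step sizes h_i = 2, 2, 3; slopes of the chords Δ_i = (y_(i+1) - y_i)/h_i = 3/2, -4, -4/3.
  2·σ_0 + 8·σ_1 + 2·σ_2 = 6(Δ_1 - Δ_0) = -33
  2·σ_1 + 10·σ_2 + 3·σ_3 = 6(Δ_2 - Δ_1) = 16
Natural end conditions: σ_0 = σ_3 = 0.
Hence σ_0 = 0, σ_1 = -181/38, σ_2 = 97/38, σ_3 = 0.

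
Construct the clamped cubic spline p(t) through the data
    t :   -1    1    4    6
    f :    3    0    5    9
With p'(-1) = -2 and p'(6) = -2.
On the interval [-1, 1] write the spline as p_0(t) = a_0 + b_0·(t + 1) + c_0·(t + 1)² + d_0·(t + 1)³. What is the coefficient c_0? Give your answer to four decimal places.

Write m_i for p''(x_i). With h_i = 2, 3, 2 and divided differences Δ_i = -3/2, 5/3, 2, the continuity of p' gives the tridiagonal system
  2·m_0 + 10·m_1 + 3·m_2 = 6(Δ_1 - Δ_0) = 19
  3·m_1 + 10·m_2 + 2·m_3 = 6(Δ_2 - Δ_1) = 2
Clamped end conditions give two more equations: 2h_0·m_0 + h_0·m_1 = 6(Δ_0 - p'(-1)) = 3 and h_2·m_2 + 2h_2·m_3 = 6(p'(6) - Δ_2) = -24.
Hence m_0 = -5/96, m_1 = 77/48, m_2 = 49/48, m_3 = -625/96.
On [-1, 1], with p_0(t) = a_0 + b_0·(t + 1) + c_0·(t + 1)² + d_0·(t + 1)³: c_0 = m_0/2 = -5/192, d_0 = (m_1 - m_0)/(6h_0) = 53/384, b_0 = Δ_0 - h_0(2m_0 + m_1)/6 = -2.

-0.0260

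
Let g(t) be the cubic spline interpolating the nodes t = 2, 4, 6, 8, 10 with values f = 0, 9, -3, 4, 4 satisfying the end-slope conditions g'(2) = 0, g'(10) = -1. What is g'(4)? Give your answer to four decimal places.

-0.4643

Put M_i = g'' at the i-th knot. Here h = (2, 2, 2, 2) and Δ = (9/2, -6, 7/2, 0), so the interior equations h_(i-1)·M_(i-1) + 2(h_(i-1)+h_i)·M_i + h_i·M_(i+1) = 6(Δ_i − Δ_(i-1)) read
  2·M_0 + 8·M_1 + 2·M_2 = 6(Δ_1 - Δ_0) = -63
  2·M_1 + 8·M_2 + 2·M_3 = 6(Δ_2 - Δ_1) = 57
  2·M_2 + 8·M_3 + 2·M_4 = 6(Δ_3 - Δ_2) = -21
Clamped end conditions give two more equations: 2h_0·M_0 + h_0·M_1 = 6(Δ_0 - g'(2)) = 27 and h_3·M_3 + 2h_3·M_4 = 6(g'(10) - Δ_3) = -6.
Forward elimination and back-substitution give M_0 = 391/28, M_1 = -101/7, M_2 = 49/4, M_3 = -85/14, M_4 = 43/28.
On [4, 6], g'(t) = b_1 + 2c_1·(t - 4) + 3d_1·(t - 4)² with b_1 = Δ_1 - h_1(2M_1 + M_2)/6 = -13/28, c_1 = M_1/2 = -101/14, d_1 = (M_2 - M_1)/(6h_1) = 249/112. So g'(4) = -13/28.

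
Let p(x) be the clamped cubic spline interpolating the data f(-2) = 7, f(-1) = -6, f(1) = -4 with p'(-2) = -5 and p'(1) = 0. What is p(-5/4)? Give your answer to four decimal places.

-2.6797

With M_i denoting the second derivative at x_i, h_i = 1, 2, and Δ_i = (y_(i+1) − y_i)/h_i = -13, 1:
  1·M_0 + 6·M_1 + 2·M_2 = 6(Δ_1 - Δ_0) = 84
Clamped end conditions give two more equations: 2h_0·M_0 + h_0·M_1 = 6(Δ_0 - p'(-2)) = -48 and h_1·M_1 + 2h_1·M_2 = 6(p'(1) - Δ_1) = -6.
Forward elimination and back-substitution give M_0 = -109/3, M_1 = 74/3, M_2 = -83/6.
On [-2, -1], p(x) = 7 - 5·(x + 2) - 109/6·(x + 2)² + 61/6·(x + 2)³.
With (x + 2) = 3/4: p(-5/4) = -343/128.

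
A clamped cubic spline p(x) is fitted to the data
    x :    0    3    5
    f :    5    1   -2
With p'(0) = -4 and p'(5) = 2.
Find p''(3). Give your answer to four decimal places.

-2.6000

Let M_i = p''(x_i). Step sizes h_i = 3, 2; slopes of the chords Δ_i = (y_(i+1) - y_i)/h_i = -4/3, -3/2.
  3·M_0 + 10·M_1 + 2·M_2 = 6(Δ_1 - Δ_0) = -1
Clamped end conditions give two more equations: 2h_0·M_0 + h_0·M_1 = 6(Δ_0 - p'(0)) = 16 and h_1·M_1 + 2h_1·M_2 = 6(p'(5) - Δ_1) = 21.
Forward elimination and back-substitution give M_0 = 119/30, M_1 = -13/5, M_2 = 131/20.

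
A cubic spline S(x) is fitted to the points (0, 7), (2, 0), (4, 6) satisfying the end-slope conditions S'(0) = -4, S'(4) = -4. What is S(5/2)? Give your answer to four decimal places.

With M_i denoting the second derivative at x_i, h_i = 2, 2, and Δ_i = (y_(i+1) − y_i)/h_i = -7/2, 3:
  2·M_0 + 8·M_1 + 2·M_2 = 6(Δ_1 - Δ_0) = 39
Clamped end conditions give two more equations: 2h_0·M_0 + h_0·M_1 = 6(Δ_0 - S'(0)) = 3 and h_1·M_1 + 2h_1·M_2 = 6(S'(4) - Δ_1) = -42.
Solving the tridiagonal system: M_0 = -33/8, M_1 = 39/4, M_2 = -123/8.
On [2, 4], S(x) = 0 + 13/8·(x - 2) + 39/8·(x - 2)² - 67/32·(x - 2)³.
With (x - 2) = 1/2: S(5/2) = 453/256.

1.7695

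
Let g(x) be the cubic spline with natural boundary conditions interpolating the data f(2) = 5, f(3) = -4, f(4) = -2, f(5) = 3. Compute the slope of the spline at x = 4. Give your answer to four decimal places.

4.8667

Write M_i for g''(x_i). With h_i = 1, 1, 1 and divided differences Δ_i = -9, 2, 5, the continuity of g' gives the tridiagonal system
  1·M_0 + 4·M_1 + 1·M_2 = 6(Δ_1 - Δ_0) = 66
  1·M_1 + 4·M_2 + 1·M_3 = 6(Δ_2 - Δ_1) = 18
Natural end conditions: M_0 = M_3 = 0.
Solving: M_0 = 0, M_1 = 82/5, M_2 = 2/5, M_3 = 0.
On [4, 5], g'(x) = b_2 + 2c_2·(x - 4) + 3d_2·(x - 4)² with b_2 = Δ_2 - h_2(2M_2 + M_3)/6 = 73/15, c_2 = M_2/2 = 1/5, d_2 = (M_3 - M_2)/(6h_2) = -1/15. So g'(4) = 73/15.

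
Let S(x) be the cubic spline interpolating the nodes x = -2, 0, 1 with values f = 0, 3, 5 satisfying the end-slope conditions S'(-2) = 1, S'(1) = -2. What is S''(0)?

Write M_i for S''(x_i). With h_i = 2, 1 and divided differences Δ_i = 3/2, 2, the continuity of S' gives the tridiagonal system
  2·M_0 + 6·M_1 + 1·M_2 = 6(Δ_1 - Δ_0) = 3
Clamped end conditions give two more equations: 2h_0·M_0 + h_0·M_1 = 6(Δ_0 - S'(-2)) = 3 and h_1·M_1 + 2h_1·M_2 = 6(S'(1) - Δ_1) = -24.
Solving: M_0 = -3/4, M_1 = 3, M_2 = -27/2.

3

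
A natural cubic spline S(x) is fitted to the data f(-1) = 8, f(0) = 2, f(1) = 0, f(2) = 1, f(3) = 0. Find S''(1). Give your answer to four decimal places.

With σ_i denoting the second derivative at x_i, h_i = 1, 1, 1, 1, and Δ_i = (y_(i+1) − y_i)/h_i = -6, -2, 1, -1:
  1·σ_0 + 4·σ_1 + 1·σ_2 = 6(Δ_1 - Δ_0) = 24
  1·σ_1 + 4·σ_2 + 1·σ_3 = 6(Δ_2 - Δ_1) = 18
  1·σ_2 + 4·σ_3 + 1·σ_4 = 6(Δ_3 - Δ_2) = -12
Natural end conditions: σ_0 = σ_4 = 0.
Forward elimination and back-substitution give σ_0 = 0, σ_1 = 69/14, σ_2 = 30/7, σ_3 = -57/14, σ_4 = 0.

4.2857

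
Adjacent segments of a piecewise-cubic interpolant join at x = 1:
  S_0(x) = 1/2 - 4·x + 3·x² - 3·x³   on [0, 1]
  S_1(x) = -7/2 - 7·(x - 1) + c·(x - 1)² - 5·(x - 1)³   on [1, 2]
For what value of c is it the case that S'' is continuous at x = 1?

S_0''(x) = 6 - 18·x, so S_0''(1) = -12. On the right, S_1''(1) = 2c, so c = -6.

-6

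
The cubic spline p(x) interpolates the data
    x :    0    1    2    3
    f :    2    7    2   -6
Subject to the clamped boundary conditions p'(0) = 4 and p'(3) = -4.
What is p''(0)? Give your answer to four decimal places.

11.4667

Put M_i = p'' at the i-th knot. Here h = (1, 1, 1) and Δ = (5, -5, -8), so the interior equations h_(i-1)·M_(i-1) + 2(h_(i-1)+h_i)·M_i + h_i·M_(i+1) = 6(Δ_i − Δ_(i-1)) read
  1·M_0 + 4·M_1 + 1·M_2 = 6(Δ_1 - Δ_0) = -60
  1·M_1 + 4·M_2 + 1·M_3 = 6(Δ_2 - Δ_1) = -18
Clamped end conditions give two more equations: 2h_0·M_0 + h_0·M_1 = 6(Δ_0 - p'(0)) = 6 and h_2·M_2 + 2h_2·M_3 = 6(p'(3) - Δ_2) = 24.
Solving the tridiagonal system: M_0 = 172/15, M_1 = -254/15, M_2 = -56/15, M_3 = 208/15.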